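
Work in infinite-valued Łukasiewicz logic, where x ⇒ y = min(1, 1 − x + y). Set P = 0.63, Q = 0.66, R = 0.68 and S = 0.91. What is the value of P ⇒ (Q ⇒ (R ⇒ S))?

1.00

R ⇒ S = min(1, 1 − 0.68 + 0.91) = min(1, 1.23) = 1.00
Q ⇒ (R ⇒ S) = min(1, 1 − 0.66 + 1.00) = min(1, 1.34) = 1.00
P ⇒ (Q ⇒ (R ⇒ S)) = min(1, 1 − 0.63 + 1.00) = min(1, 1.37) = 1.00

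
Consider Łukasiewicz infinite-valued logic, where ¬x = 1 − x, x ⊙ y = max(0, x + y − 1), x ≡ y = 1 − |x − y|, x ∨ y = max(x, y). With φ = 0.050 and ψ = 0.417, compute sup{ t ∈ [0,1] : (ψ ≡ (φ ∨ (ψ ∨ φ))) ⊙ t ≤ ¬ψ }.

ψ ∨ φ = max(0.417, 0.050) = 0.417
φ ∨ (ψ ∨ φ) = max(0.050, 0.417) = 0.417
ψ ≡ (φ ∨ (ψ ∨ φ)) = 1 − |0.417 − 0.417| = 1 − 0.000 = 1.000
So the left factor is ψ ≡ (φ ∨ (ψ ∨ φ)) = 1.000.
¬ψ = 1 − 0.417 = 0.583
So the right-hand bound is ¬ψ = 0.583.
The residuum of the Łukasiewicz t-norm gives the supremum: min(1, 1 − 1.000 + 0.583).
1 − 1.000 + 0.583 = 0.583, so t = min(1, 0.583) = 0.583.
Check: 1.000 ⊙ 0.583 = max(0, 0.583) = 0.583 ≤ 0.583.

0.583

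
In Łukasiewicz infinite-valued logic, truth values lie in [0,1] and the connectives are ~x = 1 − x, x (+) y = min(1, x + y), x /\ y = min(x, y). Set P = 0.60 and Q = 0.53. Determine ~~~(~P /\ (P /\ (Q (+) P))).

~P = 1 − 0.60 = 0.40
Q (+) P = min(1, 0.53 + 0.60) = min(1, 1.13) = 1.00
P /\ (Q (+) P) = min(0.60, 1.00) = 0.60
~P /\ (P /\ (Q (+) P)) = min(0.40, 0.60) = 0.40
~(~P /\ (P /\ (Q (+) P))) = 1 − 0.40 = 0.60
~~(~P /\ (P /\ (Q (+) P))) = 1 − 0.60 = 0.40
~~~(~P /\ (P /\ (Q (+) P))) = 1 − 0.40 = 0.60

0.60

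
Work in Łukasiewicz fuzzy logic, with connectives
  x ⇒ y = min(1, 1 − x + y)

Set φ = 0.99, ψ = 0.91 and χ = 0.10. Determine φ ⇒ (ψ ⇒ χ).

ψ ⇒ χ = min(1, 1 − 0.91 + 0.10) = min(1, 0.19) = 0.19
φ ⇒ (ψ ⇒ χ) = min(1, 1 − 0.99 + 0.19) = min(1, 0.20) = 0.20

0.20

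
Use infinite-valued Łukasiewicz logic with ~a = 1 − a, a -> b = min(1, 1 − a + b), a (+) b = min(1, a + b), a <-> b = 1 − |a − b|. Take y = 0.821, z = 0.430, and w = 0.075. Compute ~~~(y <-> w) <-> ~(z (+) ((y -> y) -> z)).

y <-> w = 1 − |0.821 − 0.075| = 1 − 0.746 = 0.254
~(y <-> w) = 1 − 0.254 = 0.746
~~(y <-> w) = 1 − 0.746 = 0.254
~~~(y <-> w) = 1 − 0.254 = 0.746
y -> y = min(1, 1 − 0.821 + 0.821) = min(1, 1.000) = 1.000
(y -> y) -> z = min(1, 1 − 1.000 + 0.430) = min(1, 0.430) = 0.430
z (+) ((y -> y) -> z) = min(1, 0.430 + 0.430) = min(1, 0.860) = 0.860
~(z (+) ((y -> y) -> z)) = 1 − 0.860 = 0.140
~~~(y <-> w) <-> ~(z (+) ((y -> y) -> z)) = 1 − |0.746 − 0.140| = 1 − 0.606 = 0.394

0.394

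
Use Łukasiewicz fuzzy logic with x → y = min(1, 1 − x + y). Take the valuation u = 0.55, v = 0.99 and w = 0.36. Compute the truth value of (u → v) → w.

u → v = min(1, 1 − 0.55 + 0.99) = min(1, 1.44) = 1.00
(u → v) → w = min(1, 1 − 1.00 + 0.36) = min(1, 0.36) = 0.36

0.36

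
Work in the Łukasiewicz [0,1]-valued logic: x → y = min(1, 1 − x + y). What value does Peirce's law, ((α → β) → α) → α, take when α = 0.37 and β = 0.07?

0.70

α → β = min(1, 1 − 0.37 + 0.07) = min(1, 0.70) = 0.70
(α → β) → α = min(1, 1 − 0.70 + 0.37) = min(1, 0.67) = 0.67
((α → β) → α) → α = min(1, 1 − 0.67 + 0.37) = min(1, 0.70) = 0.70
(The value 0.70 < 1 shows this instance is not satisfied; not a Ł∞-tautology in general.)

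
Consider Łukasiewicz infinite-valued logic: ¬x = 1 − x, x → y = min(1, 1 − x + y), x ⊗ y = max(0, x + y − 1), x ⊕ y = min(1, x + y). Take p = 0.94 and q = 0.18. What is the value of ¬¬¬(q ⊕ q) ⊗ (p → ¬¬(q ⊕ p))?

q ⊕ q = min(1, 0.18 + 0.18) = min(1, 0.36) = 0.36
¬(q ⊕ q) = 1 − 0.36 = 0.64
¬¬(q ⊕ q) = 1 − 0.64 = 0.36
¬¬¬(q ⊕ q) = 1 − 0.36 = 0.64
q ⊕ p = min(1, 0.18 + 0.94) = min(1, 1.12) = 1.00
¬(q ⊕ p) = 1 − 1.00 = 0.00
¬¬(q ⊕ p) = 1 − 0.00 = 1.00
p → ¬¬(q ⊕ p) = min(1, 1 − 0.94 + 1.00) = min(1, 1.06) = 1.00
¬¬¬(q ⊕ q) ⊗ (p → ¬¬(q ⊕ p)) = max(0, 0.64 + 1.00 − 1) = max(0, 0.64) = 0.64

0.64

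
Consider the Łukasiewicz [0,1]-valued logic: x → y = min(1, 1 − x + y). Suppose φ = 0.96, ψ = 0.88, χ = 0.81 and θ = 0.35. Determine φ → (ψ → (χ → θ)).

χ → θ = min(1, 1 − 0.81 + 0.35) = min(1, 0.54) = 0.54
ψ → (χ → θ) = min(1, 1 − 0.88 + 0.54) = min(1, 0.66) = 0.66
φ → (ψ → (χ → θ)) = min(1, 1 − 0.96 + 0.66) = min(1, 0.70) = 0.70

0.70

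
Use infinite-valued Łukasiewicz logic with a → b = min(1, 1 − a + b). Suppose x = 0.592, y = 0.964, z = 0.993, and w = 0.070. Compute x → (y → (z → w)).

0.521

z → w = min(1, 1 − 0.993 + 0.070) = min(1, 0.077) = 0.077
y → (z → w) = min(1, 1 − 0.964 + 0.077) = min(1, 0.113) = 0.113
x → (y → (z → w)) = min(1, 1 − 0.592 + 0.113) = min(1, 0.521) = 0.521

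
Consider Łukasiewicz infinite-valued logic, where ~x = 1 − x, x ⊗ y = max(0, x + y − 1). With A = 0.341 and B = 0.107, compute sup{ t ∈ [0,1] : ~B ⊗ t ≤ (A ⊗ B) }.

0.107

~B = 1 − 0.107 = 0.893
So the left factor is ~B = 0.893.
A ⊗ B = max(0, 0.341 + 0.107 − 1) = max(0, -0.552) = 0.000
So the right-hand bound is A ⊗ B = 0.000.
The residuum of the Łukasiewicz t-norm gives the supremum: min(1, 1 − 0.893 + 0.000).
1 − 0.893 + 0.000 = 0.107, so t = min(1, 0.107) = 0.107.
Check: 0.893 ⊗ 0.107 = max(0, 0.000) = 0.000 ≤ 0.000.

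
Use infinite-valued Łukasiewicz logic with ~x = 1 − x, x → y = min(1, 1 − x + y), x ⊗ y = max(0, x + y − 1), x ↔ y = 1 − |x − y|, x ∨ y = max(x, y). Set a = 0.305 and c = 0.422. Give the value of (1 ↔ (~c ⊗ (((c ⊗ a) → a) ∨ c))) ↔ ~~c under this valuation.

~c = 1 − 0.422 = 0.578
c ⊗ a = max(0, 0.422 + 0.305 − 1) = max(0, -0.273) = 0.000
(c ⊗ a) → a = min(1, 1 − 0.000 + 0.305) = min(1, 1.305) = 1.000
((c ⊗ a) → a) ∨ c = max(1.000, 0.422) = 1.000
~c ⊗ (((c ⊗ a) → a) ∨ c) = max(0, 0.578 + 1.000 − 1) = max(0, 0.578) = 0.578
1 ↔ (~c ⊗ (((c ⊗ a) → a) ∨ c)) = 1 − |1.000 − 0.578| = 1 − 0.422 = 0.578
~~c = 1 − 0.578 = 0.422
(1 ↔ (~c ⊗ (((c ⊗ a) → a) ∨ c))) ↔ ~~c = 1 − |0.578 − 0.422| = 1 − 0.156 = 0.844

0.844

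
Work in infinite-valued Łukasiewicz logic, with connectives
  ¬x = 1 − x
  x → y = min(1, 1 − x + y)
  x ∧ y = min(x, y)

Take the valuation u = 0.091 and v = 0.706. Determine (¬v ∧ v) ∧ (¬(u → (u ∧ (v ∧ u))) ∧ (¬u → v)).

0.000

¬v = 1 − 0.706 = 0.294
¬v ∧ v = min(0.294, 0.706) = 0.294
v ∧ u = min(0.706, 0.091) = 0.091
u ∧ (v ∧ u) = min(0.091, 0.091) = 0.091
u → (u ∧ (v ∧ u)) = min(1, 1 − 0.091 + 0.091) = min(1, 1.000) = 1.000
¬(u → (u ∧ (v ∧ u))) = 1 − 1.000 = 0.000
¬u = 1 − 0.091 = 0.909
¬u → v = min(1, 1 − 0.909 + 0.706) = min(1, 0.797) = 0.797
¬(u → (u ∧ (v ∧ u))) ∧ (¬u → v) = min(0.000, 0.797) = 0.000
(¬v ∧ v) ∧ (¬(u → (u ∧ (v ∧ u))) ∧ (¬u → v)) = min(0.294, 0.000) = 0.000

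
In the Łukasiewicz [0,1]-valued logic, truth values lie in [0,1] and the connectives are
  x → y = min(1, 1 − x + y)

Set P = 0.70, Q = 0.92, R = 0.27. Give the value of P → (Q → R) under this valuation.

Q → R = min(1, 1 − 0.92 + 0.27) = min(1, 0.35) = 0.35
P → (Q → R) = min(1, 1 − 0.70 + 0.35) = min(1, 0.65) = 0.65

0.65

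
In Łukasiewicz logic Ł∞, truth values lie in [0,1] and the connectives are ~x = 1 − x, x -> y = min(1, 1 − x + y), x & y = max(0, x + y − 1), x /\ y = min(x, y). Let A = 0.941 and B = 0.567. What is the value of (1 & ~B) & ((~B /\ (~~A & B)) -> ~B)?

0.433

~B = 1 − 0.567 = 0.433
1 & ~B = max(0, 1.000 + 0.433 − 1) = max(0, 0.433) = 0.433
~A = 1 − 0.941 = 0.059
~~A = 1 − 0.059 = 0.941
~~A & B = max(0, 0.941 + 0.567 − 1) = max(0, 0.508) = 0.508
~B /\ (~~A & B) = min(0.433, 0.508) = 0.433
(~B /\ (~~A & B)) -> ~B = min(1, 1 − 0.433 + 0.433) = min(1, 1.000) = 1.000
(1 & ~B) & ((~B /\ (~~A & B)) -> ~B) = max(0, 0.433 + 1.000 − 1) = max(0, 0.433) = 0.433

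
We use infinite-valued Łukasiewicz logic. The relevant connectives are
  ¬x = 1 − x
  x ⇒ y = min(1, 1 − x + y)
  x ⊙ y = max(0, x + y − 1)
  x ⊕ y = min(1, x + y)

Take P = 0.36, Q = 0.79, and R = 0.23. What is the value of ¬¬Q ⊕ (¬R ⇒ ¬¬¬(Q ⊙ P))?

1.00

¬Q = 1 − 0.79 = 0.21
¬¬Q = 1 − 0.21 = 0.79
¬R = 1 − 0.23 = 0.77
Q ⊙ P = max(0, 0.79 + 0.36 − 1) = max(0, 0.15) = 0.15
¬(Q ⊙ P) = 1 − 0.15 = 0.85
¬¬(Q ⊙ P) = 1 − 0.85 = 0.15
¬¬¬(Q ⊙ P) = 1 − 0.15 = 0.85
¬R ⇒ ¬¬¬(Q ⊙ P) = min(1, 1 − 0.77 + 0.85) = min(1, 1.08) = 1.00
¬¬Q ⊕ (¬R ⇒ ¬¬¬(Q ⊙ P)) = min(1, 0.79 + 1.00) = min(1, 1.79) = 1.00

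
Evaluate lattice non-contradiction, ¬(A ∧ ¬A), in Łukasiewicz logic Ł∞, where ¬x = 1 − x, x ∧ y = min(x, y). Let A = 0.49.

¬A = 1 − 0.49 = 0.51
A ∧ ¬A = min(0.49, 0.51) = 0.49
¬(A ∧ ¬A) = 1 − 0.49 = 0.51
(The value 0.51 < 1 shows this instance is not satisfied; not a Ł∞-tautology — its value is 1 − min(a, 1−a).)

0.51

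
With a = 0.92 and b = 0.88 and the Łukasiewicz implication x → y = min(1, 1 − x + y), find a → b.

0.96

a → b = min(1, 1 − 0.92 + 0.88) = min(1, 0.96) = 0.96
For comparison, the Gödel implication (1 if x ≤ y else y) would give 0.88.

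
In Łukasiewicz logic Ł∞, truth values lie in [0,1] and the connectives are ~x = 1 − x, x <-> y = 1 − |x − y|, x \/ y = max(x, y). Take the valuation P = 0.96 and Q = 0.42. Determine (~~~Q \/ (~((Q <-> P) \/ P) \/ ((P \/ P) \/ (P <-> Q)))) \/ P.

~Q = 1 − 0.42 = 0.58
~~Q = 1 − 0.58 = 0.42
~~~Q = 1 − 0.42 = 0.58
Q <-> P = 1 − |0.42 − 0.96| = 1 − 0.54 = 0.46
(Q <-> P) \/ P = max(0.46, 0.96) = 0.96
~((Q <-> P) \/ P) = 1 − 0.96 = 0.04
P \/ P = max(0.96, 0.96) = 0.96
P <-> Q = 1 − |0.96 − 0.42| = 1 − 0.54 = 0.46
(P \/ P) \/ (P <-> Q) = max(0.96, 0.46) = 0.96
~((Q <-> P) \/ P) \/ ((P \/ P) \/ (P <-> Q)) = max(0.04, 0.96) = 0.96
~~~Q \/ (~((Q <-> P) \/ P) \/ ((P \/ P) \/ (P <-> Q))) = max(0.58, 0.96) = 0.96
(~~~Q \/ (~((Q <-> P) \/ P) \/ ((P \/ P) \/ (P <-> Q)))) \/ P = max(0.96, 0.96) = 0.96

0.96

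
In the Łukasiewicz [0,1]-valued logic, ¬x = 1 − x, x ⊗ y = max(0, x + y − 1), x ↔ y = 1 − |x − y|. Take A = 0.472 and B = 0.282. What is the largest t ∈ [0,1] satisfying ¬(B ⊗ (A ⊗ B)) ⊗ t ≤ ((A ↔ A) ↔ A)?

A ⊗ B = max(0, 0.472 + 0.282 − 1) = max(0, -0.246) = 0.000
B ⊗ (A ⊗ B) = max(0, 0.282 + 0.000 − 1) = max(0, -0.718) = 0.000
¬(B ⊗ (A ⊗ B)) = 1 − 0.000 = 1.000
So the left factor is ¬(B ⊗ (A ⊗ B)) = 1.000.
A ↔ A = 1 − |0.472 − 0.472| = 1 − 0.000 = 1.000
(A ↔ A) ↔ A = 1 − |1.000 − 0.472| = 1 − 0.528 = 0.472
So the right-hand bound is (A ↔ A) ↔ A = 0.472.
The residuum of the Łukasiewicz t-norm gives the supremum: min(1, 1 − 1.000 + 0.472).
1 − 1.000 + 0.472 = 0.472, so t = min(1, 0.472) = 0.472.
Check: 1.000 ⊗ 0.472 = max(0, 0.472) = 0.472 ≤ 0.472.

0.472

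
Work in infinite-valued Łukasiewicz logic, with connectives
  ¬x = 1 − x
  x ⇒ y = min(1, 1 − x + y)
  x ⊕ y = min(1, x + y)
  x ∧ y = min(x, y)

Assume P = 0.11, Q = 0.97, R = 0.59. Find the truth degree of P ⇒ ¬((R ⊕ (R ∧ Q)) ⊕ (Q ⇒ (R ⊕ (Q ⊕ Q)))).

0.89

R ∧ Q = min(0.59, 0.97) = 0.59
R ⊕ (R ∧ Q) = min(1, 0.59 + 0.59) = min(1, 1.18) = 1.00
Q ⊕ Q = min(1, 0.97 + 0.97) = min(1, 1.94) = 1.00
R ⊕ (Q ⊕ Q) = min(1, 0.59 + 1.00) = min(1, 1.59) = 1.00
Q ⇒ (R ⊕ (Q ⊕ Q)) = min(1, 1 − 0.97 + 1.00) = min(1, 1.03) = 1.00
(R ⊕ (R ∧ Q)) ⊕ (Q ⇒ (R ⊕ (Q ⊕ Q))) = min(1, 1.00 + 1.00) = min(1, 2.00) = 1.00
¬((R ⊕ (R ∧ Q)) ⊕ (Q ⇒ (R ⊕ (Q ⊕ Q)))) = 1 − 1.00 = 0.00
P ⇒ ¬((R ⊕ (R ∧ Q)) ⊕ (Q ⇒ (R ⊕ (Q ⊕ Q)))) = min(1, 1 − 0.11 + 0.00) = min(1, 0.89) = 0.89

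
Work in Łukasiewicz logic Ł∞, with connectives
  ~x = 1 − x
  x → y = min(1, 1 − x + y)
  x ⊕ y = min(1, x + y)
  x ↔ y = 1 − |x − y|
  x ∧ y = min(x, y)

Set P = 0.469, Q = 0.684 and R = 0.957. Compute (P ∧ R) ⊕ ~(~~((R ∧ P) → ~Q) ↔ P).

P ∧ R = min(0.469, 0.957) = 0.469
R ∧ P = min(0.957, 0.469) = 0.469
~Q = 1 − 0.684 = 0.316
(R ∧ P) → ~Q = min(1, 1 − 0.469 + 0.316) = min(1, 0.847) = 0.847
~((R ∧ P) → ~Q) = 1 − 0.847 = 0.153
~~((R ∧ P) → ~Q) = 1 − 0.153 = 0.847
~~((R ∧ P) → ~Q) ↔ P = 1 − |0.847 − 0.469| = 1 − 0.378 = 0.622
~(~~((R ∧ P) → ~Q) ↔ P) = 1 − 0.622 = 0.378
(P ∧ R) ⊕ ~(~~((R ∧ P) → ~Q) ↔ P) = min(1, 0.469 + 0.378) = min(1, 0.847) = 0.847

0.847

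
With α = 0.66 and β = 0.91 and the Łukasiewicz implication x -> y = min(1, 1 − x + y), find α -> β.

1.00

α -> β = min(1, 1 − 0.66 + 0.91) = min(1, 1.25) = 1.00
For comparison, the Gödel implication (1 if x ≤ y else y) would give 1.00.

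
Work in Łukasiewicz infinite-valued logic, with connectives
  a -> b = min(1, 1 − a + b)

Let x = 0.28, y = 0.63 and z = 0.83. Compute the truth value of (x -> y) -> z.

0.83

x -> y = min(1, 1 − 0.28 + 0.63) = min(1, 1.35) = 1.00
(x -> y) -> z = min(1, 1 − 1.00 + 0.83) = min(1, 0.83) = 0.83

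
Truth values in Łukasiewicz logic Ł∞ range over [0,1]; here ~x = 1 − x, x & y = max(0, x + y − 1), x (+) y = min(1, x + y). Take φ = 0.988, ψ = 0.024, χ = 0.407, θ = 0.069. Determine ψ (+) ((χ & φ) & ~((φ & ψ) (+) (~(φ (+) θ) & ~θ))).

χ & φ = max(0, 0.407 + 0.988 − 1) = max(0, 0.395) = 0.395
φ & ψ = max(0, 0.988 + 0.024 − 1) = max(0, 0.012) = 0.012
φ (+) θ = min(1, 0.988 + 0.069) = min(1, 1.057) = 1.000
~(φ (+) θ) = 1 − 1.000 = 0.000
~θ = 1 − 0.069 = 0.931
~(φ (+) θ) & ~θ = max(0, 0.000 + 0.931 − 1) = max(0, -0.069) = 0.000
(φ & ψ) (+) (~(φ (+) θ) & ~θ) = min(1, 0.012 + 0.000) = min(1, 0.012) = 0.012
~((φ & ψ) (+) (~(φ (+) θ) & ~θ)) = 1 − 0.012 = 0.988
(χ & φ) & ~((φ & ψ) (+) (~(φ (+) θ) & ~θ)) = max(0, 0.395 + 0.988 − 1) = max(0, 0.383) = 0.383
ψ (+) ((χ & φ) & ~((φ & ψ) (+) (~(φ (+) θ) & ~θ))) = min(1, 0.024 + 0.383) = min(1, 0.407) = 0.407

0.407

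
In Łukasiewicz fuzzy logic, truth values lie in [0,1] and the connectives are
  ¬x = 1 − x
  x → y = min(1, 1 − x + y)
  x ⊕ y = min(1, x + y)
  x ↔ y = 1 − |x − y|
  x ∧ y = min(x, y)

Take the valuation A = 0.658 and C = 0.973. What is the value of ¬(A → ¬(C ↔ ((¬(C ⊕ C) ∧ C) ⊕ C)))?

C ⊕ C = min(1, 0.973 + 0.973) = min(1, 1.946) = 1.000
¬(C ⊕ C) = 1 − 1.000 = 0.000
¬(C ⊕ C) ∧ C = min(0.000, 0.973) = 0.000
(¬(C ⊕ C) ∧ C) ⊕ C = min(1, 0.000 + 0.973) = min(1, 0.973) = 0.973
C ↔ ((¬(C ⊕ C) ∧ C) ⊕ C) = 1 − |0.973 − 0.973| = 1 − 0.000 = 1.000
¬(C ↔ ((¬(C ⊕ C) ∧ C) ⊕ C)) = 1 − 1.000 = 0.000
A → ¬(C ↔ ((¬(C ⊕ C) ∧ C) ⊕ C)) = min(1, 1 − 0.658 + 0.000) = min(1, 0.342) = 0.342
¬(A → ¬(C ↔ ((¬(C ⊕ C) ∧ C) ⊕ C))) = 1 − 0.342 = 0.658

0.658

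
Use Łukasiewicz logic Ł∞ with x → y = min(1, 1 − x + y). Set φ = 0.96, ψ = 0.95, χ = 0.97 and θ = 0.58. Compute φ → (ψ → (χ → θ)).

χ → θ = min(1, 1 − 0.97 + 0.58) = min(1, 0.61) = 0.61
ψ → (χ → θ) = min(1, 1 − 0.95 + 0.61) = min(1, 0.66) = 0.66
φ → (ψ → (χ → θ)) = min(1, 1 − 0.96 + 0.66) = min(1, 0.70) = 0.70

0.70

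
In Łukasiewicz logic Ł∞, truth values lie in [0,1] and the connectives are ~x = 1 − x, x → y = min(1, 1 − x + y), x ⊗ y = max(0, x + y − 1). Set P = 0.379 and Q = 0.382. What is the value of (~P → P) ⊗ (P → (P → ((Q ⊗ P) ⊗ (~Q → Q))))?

0.758

~P = 1 − 0.379 = 0.621
~P → P = min(1, 1 − 0.621 + 0.379) = min(1, 0.758) = 0.758
Q ⊗ P = max(0, 0.382 + 0.379 − 1) = max(0, -0.239) = 0.000
~Q = 1 − 0.382 = 0.618
~Q → Q = min(1, 1 − 0.618 + 0.382) = min(1, 0.764) = 0.764
(Q ⊗ P) ⊗ (~Q → Q) = max(0, 0.000 + 0.764 − 1) = max(0, -0.236) = 0.000
P → ((Q ⊗ P) ⊗ (~Q → Q)) = min(1, 1 − 0.379 + 0.000) = min(1, 0.621) = 0.621
P → (P → ((Q ⊗ P) ⊗ (~Q → Q))) = min(1, 1 − 0.379 + 0.621) = min(1, 1.242) = 1.000
(~P → P) ⊗ (P → (P → ((Q ⊗ P) ⊗ (~Q → Q)))) = max(0, 0.758 + 1.000 − 1) = max(0, 0.758) = 0.758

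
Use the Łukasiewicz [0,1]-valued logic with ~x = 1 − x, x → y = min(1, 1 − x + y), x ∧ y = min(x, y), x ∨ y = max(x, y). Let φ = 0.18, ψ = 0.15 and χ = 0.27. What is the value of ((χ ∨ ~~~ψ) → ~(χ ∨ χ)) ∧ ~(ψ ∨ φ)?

~ψ = 1 − 0.15 = 0.85
~~ψ = 1 − 0.85 = 0.15
~~~ψ = 1 − 0.15 = 0.85
χ ∨ ~~~ψ = max(0.27, 0.85) = 0.85
χ ∨ χ = max(0.27, 0.27) = 0.27
~(χ ∨ χ) = 1 − 0.27 = 0.73
(χ ∨ ~~~ψ) → ~(χ ∨ χ) = min(1, 1 − 0.85 + 0.73) = min(1, 0.88) = 0.88
ψ ∨ φ = max(0.15, 0.18) = 0.18
~(ψ ∨ φ) = 1 − 0.18 = 0.82
((χ ∨ ~~~ψ) → ~(χ ∨ χ)) ∧ ~(ψ ∨ φ) = min(0.88, 0.82) = 0.82

0.82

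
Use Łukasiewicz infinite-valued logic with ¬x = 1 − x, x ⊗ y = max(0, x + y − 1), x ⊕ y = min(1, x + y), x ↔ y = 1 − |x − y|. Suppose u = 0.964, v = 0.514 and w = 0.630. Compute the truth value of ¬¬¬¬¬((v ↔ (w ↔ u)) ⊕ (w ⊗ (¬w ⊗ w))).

0.152

w ↔ u = 1 − |0.630 − 0.964| = 1 − 0.334 = 0.666
v ↔ (w ↔ u) = 1 − |0.514 − 0.666| = 1 − 0.152 = 0.848
¬w = 1 − 0.630 = 0.370
¬w ⊗ w = max(0, 0.370 + 0.630 − 1) = max(0, 0.000) = 0.000
w ⊗ (¬w ⊗ w) = max(0, 0.630 + 0.000 − 1) = max(0, -0.370) = 0.000
(v ↔ (w ↔ u)) ⊕ (w ⊗ (¬w ⊗ w)) = min(1, 0.848 + 0.000) = min(1, 0.848) = 0.848
¬((v ↔ (w ↔ u)) ⊕ (w ⊗ (¬w ⊗ w))) = 1 − 0.848 = 0.152
¬¬((v ↔ (w ↔ u)) ⊕ (w ⊗ (¬w ⊗ w))) = 1 − 0.152 = 0.848
¬¬¬((v ↔ (w ↔ u)) ⊕ (w ⊗ (¬w ⊗ w))) = 1 − 0.848 = 0.152
¬¬¬¬((v ↔ (w ↔ u)) ⊕ (w ⊗ (¬w ⊗ w))) = 1 − 0.152 = 0.848
¬¬¬¬¬((v ↔ (w ↔ u)) ⊕ (w ⊗ (¬w ⊗ w))) = 1 − 0.848 = 0.152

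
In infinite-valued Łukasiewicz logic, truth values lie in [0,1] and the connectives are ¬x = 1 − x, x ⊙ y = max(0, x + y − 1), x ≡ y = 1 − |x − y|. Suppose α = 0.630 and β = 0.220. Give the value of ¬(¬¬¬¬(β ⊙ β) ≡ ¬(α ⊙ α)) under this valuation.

β ⊙ β = max(0, 0.220 + 0.220 − 1) = max(0, -0.560) = 0.000
¬(β ⊙ β) = 1 − 0.000 = 1.000
¬¬(β ⊙ β) = 1 − 1.000 = 0.000
¬¬¬(β ⊙ β) = 1 − 0.000 = 1.000
¬¬¬¬(β ⊙ β) = 1 − 1.000 = 0.000
α ⊙ α = max(0, 0.630 + 0.630 − 1) = max(0, 0.260) = 0.260
¬(α ⊙ α) = 1 − 0.260 = 0.740
¬¬¬¬(β ⊙ β) ≡ ¬(α ⊙ α) = 1 − |0.000 − 0.740| = 1 − 0.740 = 0.260
¬(¬¬¬¬(β ⊙ β) ≡ ¬(α ⊙ α)) = 1 − 0.260 = 0.740

0.740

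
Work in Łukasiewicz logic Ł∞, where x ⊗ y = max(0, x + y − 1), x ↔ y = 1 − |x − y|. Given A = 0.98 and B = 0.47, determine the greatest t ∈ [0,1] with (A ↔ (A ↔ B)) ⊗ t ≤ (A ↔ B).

0.98

A ↔ B = 1 − |0.98 − 0.47| = 1 − 0.51 = 0.49
A ↔ (A ↔ B) = 1 − |0.98 − 0.49| = 1 − 0.49 = 0.51
So the left factor is A ↔ (A ↔ B) = 0.51.
So the right-hand bound is A ↔ B = 0.49.
The residuum of the Łukasiewicz t-norm gives the supremum: min(1, 1 − 0.51 + 0.49).
1 − 0.51 + 0.49 = 0.98, so t = min(1, 0.98) = 0.98.
Check: 0.51 ⊗ 0.98 = max(0, 0.49) = 0.49 ≤ 0.49.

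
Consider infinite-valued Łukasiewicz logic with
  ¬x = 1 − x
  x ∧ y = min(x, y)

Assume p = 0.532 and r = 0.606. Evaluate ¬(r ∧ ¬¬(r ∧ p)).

0.468

r ∧ p = min(0.606, 0.532) = 0.532
¬(r ∧ p) = 1 − 0.532 = 0.468
¬¬(r ∧ p) = 1 − 0.468 = 0.532
r ∧ ¬¬(r ∧ p) = min(0.606, 0.532) = 0.532
¬(r ∧ ¬¬(r ∧ p)) = 1 − 0.532 = 0.468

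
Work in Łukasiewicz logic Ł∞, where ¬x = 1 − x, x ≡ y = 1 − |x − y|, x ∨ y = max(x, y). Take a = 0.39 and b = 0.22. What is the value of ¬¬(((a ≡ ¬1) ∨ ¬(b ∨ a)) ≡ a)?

0.78

¬1 = 1 − 1.00 = 0.00
a ≡ ¬1 = 1 − |0.39 − 0.00| = 1 − 0.39 = 0.61
b ∨ a = max(0.22, 0.39) = 0.39
¬(b ∨ a) = 1 − 0.39 = 0.61
(a ≡ ¬1) ∨ ¬(b ∨ a) = max(0.61, 0.61) = 0.61
((a ≡ ¬1) ∨ ¬(b ∨ a)) ≡ a = 1 − |0.61 − 0.39| = 1 − 0.22 = 0.78
¬(((a ≡ ¬1) ∨ ¬(b ∨ a)) ≡ a) = 1 − 0.78 = 0.22
¬¬(((a ≡ ¬1) ∨ ¬(b ∨ a)) ≡ a) = 1 − 0.22 = 0.78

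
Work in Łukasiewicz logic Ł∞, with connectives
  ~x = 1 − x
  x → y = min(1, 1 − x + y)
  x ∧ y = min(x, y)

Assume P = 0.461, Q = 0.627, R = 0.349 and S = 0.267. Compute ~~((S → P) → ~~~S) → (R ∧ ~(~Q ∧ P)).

0.616

S → P = min(1, 1 − 0.267 + 0.461) = min(1, 1.194) = 1.000
~S = 1 − 0.267 = 0.733
~~S = 1 − 0.733 = 0.267
~~~S = 1 − 0.267 = 0.733
(S → P) → ~~~S = min(1, 1 − 1.000 + 0.733) = min(1, 0.733) = 0.733
~((S → P) → ~~~S) = 1 − 0.733 = 0.267
~~((S → P) → ~~~S) = 1 − 0.267 = 0.733
~Q = 1 − 0.627 = 0.373
~Q ∧ P = min(0.373, 0.461) = 0.373
~(~Q ∧ P) = 1 − 0.373 = 0.627
R ∧ ~(~Q ∧ P) = min(0.349, 0.627) = 0.349
~~((S → P) → ~~~S) → (R ∧ ~(~Q ∧ P)) = min(1, 1 − 0.733 + 0.349) = min(1, 0.616) = 0.616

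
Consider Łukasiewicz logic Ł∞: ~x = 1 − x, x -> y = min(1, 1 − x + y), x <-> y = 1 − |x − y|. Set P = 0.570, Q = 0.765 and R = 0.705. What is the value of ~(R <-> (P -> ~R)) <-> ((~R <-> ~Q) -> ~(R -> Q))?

0.960

~R = 1 − 0.705 = 0.295
P -> ~R = min(1, 1 − 0.570 + 0.295) = min(1, 0.725) = 0.725
R <-> (P -> ~R) = 1 − |0.705 − 0.725| = 1 − 0.020 = 0.980
~(R <-> (P -> ~R)) = 1 − 0.980 = 0.020
~Q = 1 − 0.765 = 0.235
~R <-> ~Q = 1 − |0.295 − 0.235| = 1 − 0.060 = 0.940
R -> Q = min(1, 1 − 0.705 + 0.765) = min(1, 1.060) = 1.000
~(R -> Q) = 1 − 1.000 = 0.000
(~R <-> ~Q) -> ~(R -> Q) = min(1, 1 − 0.940 + 0.000) = min(1, 0.060) = 0.060
~(R <-> (P -> ~R)) <-> ((~R <-> ~Q) -> ~(R -> Q)) = 1 − |0.020 − 0.060| = 1 − 0.040 = 0.960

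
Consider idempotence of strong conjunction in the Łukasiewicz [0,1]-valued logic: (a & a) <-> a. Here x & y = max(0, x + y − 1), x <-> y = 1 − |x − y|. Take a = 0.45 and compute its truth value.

a & a = max(0, 0.45 + 0.45 − 1) = max(0, -0.10) = 0.00
(a & a) <-> a = 1 − |0.00 − 0.45| = 1 − 0.45 = 0.55
(The value 0.55 < 1 shows this instance is not satisfied; fails in Ł∞ since a ⊗ a = max(0, 2a−1) ≠ a in general.)

0.55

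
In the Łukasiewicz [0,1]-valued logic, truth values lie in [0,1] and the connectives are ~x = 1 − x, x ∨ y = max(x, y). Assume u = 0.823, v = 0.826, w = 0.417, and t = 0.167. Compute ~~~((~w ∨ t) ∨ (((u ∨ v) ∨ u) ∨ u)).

0.174

~w = 1 − 0.417 = 0.583
~w ∨ t = max(0.583, 0.167) = 0.583
u ∨ v = max(0.823, 0.826) = 0.826
(u ∨ v) ∨ u = max(0.826, 0.823) = 0.826
((u ∨ v) ∨ u) ∨ u = max(0.826, 0.823) = 0.826
(~w ∨ t) ∨ (((u ∨ v) ∨ u) ∨ u) = max(0.583, 0.826) = 0.826
~((~w ∨ t) ∨ (((u ∨ v) ∨ u) ∨ u)) = 1 − 0.826 = 0.174
~~((~w ∨ t) ∨ (((u ∨ v) ∨ u) ∨ u)) = 1 − 0.174 = 0.826
~~~((~w ∨ t) ∨ (((u ∨ v) ∨ u) ∨ u)) = 1 − 0.826 = 0.174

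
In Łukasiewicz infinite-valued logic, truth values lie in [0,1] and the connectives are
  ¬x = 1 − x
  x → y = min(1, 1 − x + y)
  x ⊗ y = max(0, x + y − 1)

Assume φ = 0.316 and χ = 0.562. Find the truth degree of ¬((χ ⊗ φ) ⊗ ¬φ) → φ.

χ ⊗ φ = max(0, 0.562 + 0.316 − 1) = max(0, -0.122) = 0.000
¬φ = 1 − 0.316 = 0.684
(χ ⊗ φ) ⊗ ¬φ = max(0, 0.000 + 0.684 − 1) = max(0, -0.316) = 0.000
¬((χ ⊗ φ) ⊗ ¬φ) = 1 − 0.000 = 1.000
¬((χ ⊗ φ) ⊗ ¬φ) → φ = min(1, 1 − 1.000 + 0.316) = min(1, 0.316) = 0.316

0.316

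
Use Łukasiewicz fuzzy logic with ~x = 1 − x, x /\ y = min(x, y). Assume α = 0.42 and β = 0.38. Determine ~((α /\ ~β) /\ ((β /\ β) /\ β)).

~β = 1 − 0.38 = 0.62
α /\ ~β = min(0.42, 0.62) = 0.42
β /\ β = min(0.38, 0.38) = 0.38
(β /\ β) /\ β = min(0.38, 0.38) = 0.38
(α /\ ~β) /\ ((β /\ β) /\ β) = min(0.42, 0.38) = 0.38
~((α /\ ~β) /\ ((β /\ β) /\ β)) = 1 − 0.38 = 0.62

0.62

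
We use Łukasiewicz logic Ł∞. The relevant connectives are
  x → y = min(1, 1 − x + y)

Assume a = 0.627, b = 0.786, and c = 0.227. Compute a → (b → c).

0.814

b → c = min(1, 1 − 0.786 + 0.227) = min(1, 0.441) = 0.441
a → (b → c) = min(1, 1 − 0.627 + 0.441) = min(1, 0.814) = 0.814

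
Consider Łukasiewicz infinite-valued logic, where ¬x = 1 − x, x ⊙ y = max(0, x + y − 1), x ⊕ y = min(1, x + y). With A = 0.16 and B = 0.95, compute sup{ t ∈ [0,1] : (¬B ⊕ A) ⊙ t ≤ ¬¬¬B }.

0.84

¬B = 1 − 0.95 = 0.05
¬B ⊕ A = min(1, 0.05 + 0.16) = min(1, 0.21) = 0.21
So the left factor is ¬B ⊕ A = 0.21.
¬¬B = 1 − 0.05 = 0.95
¬¬¬B = 1 − 0.95 = 0.05
So the right-hand bound is ¬¬¬B = 0.05.
The residuum of the Łukasiewicz t-norm gives the supremum: min(1, 1 − 0.21 + 0.05).
1 − 0.21 + 0.05 = 0.84, so t = min(1, 0.84) = 0.84.
Check: 0.21 ⊙ 0.84 = max(0, 0.05) = 0.05 ≤ 0.05.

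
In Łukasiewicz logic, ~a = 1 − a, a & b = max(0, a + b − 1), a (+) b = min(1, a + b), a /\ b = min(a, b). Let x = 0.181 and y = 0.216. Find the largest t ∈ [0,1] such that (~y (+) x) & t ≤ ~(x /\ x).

0.854

~y = 1 − 0.216 = 0.784
~y (+) x = min(1, 0.784 + 0.181) = min(1, 0.965) = 0.965
So the left factor is ~y (+) x = 0.965.
x /\ x = min(0.181, 0.181) = 0.181
~(x /\ x) = 1 − 0.181 = 0.819
So the right-hand bound is ~(x /\ x) = 0.819.
The residuum of the Łukasiewicz t-norm gives the supremum: min(1, 1 − 0.965 + 0.819).
1 − 0.965 + 0.819 = 0.854, so t = min(1, 0.854) = 0.854.
Check: 0.965 & 0.854 = max(0, 0.819) = 0.819 ≤ 0.819.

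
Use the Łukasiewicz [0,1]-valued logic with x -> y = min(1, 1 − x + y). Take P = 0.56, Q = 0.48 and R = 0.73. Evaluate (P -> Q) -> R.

0.81

P -> Q = min(1, 1 − 0.56 + 0.48) = min(1, 0.92) = 0.92
(P -> Q) -> R = min(1, 1 − 0.92 + 0.73) = min(1, 0.81) = 0.81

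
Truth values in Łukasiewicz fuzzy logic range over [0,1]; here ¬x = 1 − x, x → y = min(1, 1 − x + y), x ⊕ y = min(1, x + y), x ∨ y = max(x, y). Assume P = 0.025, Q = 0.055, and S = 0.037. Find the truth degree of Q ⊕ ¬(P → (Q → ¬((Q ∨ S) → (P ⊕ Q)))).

Q ∨ S = max(0.055, 0.037) = 0.055
P ⊕ Q = min(1, 0.025 + 0.055) = min(1, 0.080) = 0.080
(Q ∨ S) → (P ⊕ Q) = min(1, 1 − 0.055 + 0.080) = min(1, 1.025) = 1.000
¬((Q ∨ S) → (P ⊕ Q)) = 1 − 1.000 = 0.000
Q → ¬((Q ∨ S) → (P ⊕ Q)) = min(1, 1 − 0.055 + 0.000) = min(1, 0.945) = 0.945
P → (Q → ¬((Q ∨ S) → (P ⊕ Q))) = min(1, 1 − 0.025 + 0.945) = min(1, 1.920) = 1.000
¬(P → (Q → ¬((Q ∨ S) → (P ⊕ Q)))) = 1 − 1.000 = 0.000
Q ⊕ ¬(P → (Q → ¬((Q ∨ S) → (P ⊕ Q)))) = min(1, 0.055 + 0.000) = min(1, 0.055) = 0.055

0.055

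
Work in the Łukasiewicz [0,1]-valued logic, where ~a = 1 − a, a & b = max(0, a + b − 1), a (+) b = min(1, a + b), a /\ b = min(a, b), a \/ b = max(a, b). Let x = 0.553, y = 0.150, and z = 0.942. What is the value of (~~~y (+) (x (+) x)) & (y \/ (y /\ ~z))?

~y = 1 − 0.150 = 0.850
~~y = 1 − 0.850 = 0.150
~~~y = 1 − 0.150 = 0.850
x (+) x = min(1, 0.553 + 0.553) = min(1, 1.106) = 1.000
~~~y (+) (x (+) x) = min(1, 0.850 + 1.000) = min(1, 1.850) = 1.000
~z = 1 − 0.942 = 0.058
y /\ ~z = min(0.150, 0.058) = 0.058
y \/ (y /\ ~z) = max(0.150, 0.058) = 0.150
(~~~y (+) (x (+) x)) & (y \/ (y /\ ~z)) = max(0, 1.000 + 0.150 − 1) = max(0, 0.150) = 0.150

0.150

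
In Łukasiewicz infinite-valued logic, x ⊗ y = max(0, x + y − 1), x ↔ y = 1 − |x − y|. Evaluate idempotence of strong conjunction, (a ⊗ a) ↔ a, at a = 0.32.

0.68

a ⊗ a = max(0, 0.32 + 0.32 − 1) = max(0, -0.36) = 0.00
(a ⊗ a) ↔ a = 1 − |0.00 − 0.32| = 1 − 0.32 = 0.68
(The value 0.68 < 1 shows this instance is not satisfied; fails in Ł∞ since a ⊗ a = max(0, 2a−1) ≠ a in general.)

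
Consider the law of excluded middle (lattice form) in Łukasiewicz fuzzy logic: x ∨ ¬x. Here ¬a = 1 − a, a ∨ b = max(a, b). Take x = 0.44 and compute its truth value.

¬x = 1 − 0.44 = 0.56
x ∨ ¬x = max(0.44, 0.56) = 0.56
(The value 0.56 < 1 shows this instance is not satisfied; not a Ł∞-tautology — its value is max(a, 1−a).)

0.56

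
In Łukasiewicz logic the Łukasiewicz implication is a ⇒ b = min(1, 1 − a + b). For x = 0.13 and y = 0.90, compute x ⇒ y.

x ⇒ y = min(1, 1 − 0.13 + 0.90) = min(1, 1.77) = 1.00
For comparison, the Gödel implication (1 if a ≤ b else b) would give 1.00.

1.00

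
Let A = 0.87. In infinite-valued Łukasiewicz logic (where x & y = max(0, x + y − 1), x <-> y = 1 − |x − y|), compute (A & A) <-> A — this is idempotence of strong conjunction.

0.87

A & A = max(0, 0.87 + 0.87 − 1) = max(0, 0.74) = 0.74
(A & A) <-> A = 1 − |0.74 − 0.87| = 1 − 0.13 = 0.87
(The value 0.87 < 1 shows this instance is not satisfied; fails in Ł∞ since a ⊗ a = max(0, 2a−1) ≠ a in general.)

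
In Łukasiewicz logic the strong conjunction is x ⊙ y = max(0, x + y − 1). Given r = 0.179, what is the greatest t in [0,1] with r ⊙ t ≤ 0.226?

1.000

The residuum of the Łukasiewicz t-norm gives the supremum: min(1, 1 − 0.179 + 0.226).
1 − 0.179 + 0.226 = 1.047, so t = min(1, 1.047) = 1.000.
Check: 0.179 ⊙ 1.000 = max(0, 0.179) = 0.179 ≤ 0.226.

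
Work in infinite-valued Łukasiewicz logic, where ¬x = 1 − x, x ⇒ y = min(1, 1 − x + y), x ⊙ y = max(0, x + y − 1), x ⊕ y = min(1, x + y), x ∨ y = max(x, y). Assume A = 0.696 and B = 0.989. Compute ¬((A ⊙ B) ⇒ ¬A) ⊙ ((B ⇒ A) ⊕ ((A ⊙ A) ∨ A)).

A ⊙ B = max(0, 0.696 + 0.989 − 1) = max(0, 0.685) = 0.685
¬A = 1 − 0.696 = 0.304
(A ⊙ B) ⇒ ¬A = min(1, 1 − 0.685 + 0.304) = min(1, 0.619) = 0.619
¬((A ⊙ B) ⇒ ¬A) = 1 − 0.619 = 0.381
B ⇒ A = min(1, 1 − 0.989 + 0.696) = min(1, 0.707) = 0.707
A ⊙ A = max(0, 0.696 + 0.696 − 1) = max(0, 0.392) = 0.392
(A ⊙ A) ∨ A = max(0.392, 0.696) = 0.696
(B ⇒ A) ⊕ ((A ⊙ A) ∨ A) = min(1, 0.707 + 0.696) = min(1, 1.403) = 1.000
¬((A ⊙ B) ⇒ ¬A) ⊙ ((B ⇒ A) ⊕ ((A ⊙ A) ∨ A)) = max(0, 0.381 + 1.000 − 1) = max(0, 0.381) = 0.381

0.381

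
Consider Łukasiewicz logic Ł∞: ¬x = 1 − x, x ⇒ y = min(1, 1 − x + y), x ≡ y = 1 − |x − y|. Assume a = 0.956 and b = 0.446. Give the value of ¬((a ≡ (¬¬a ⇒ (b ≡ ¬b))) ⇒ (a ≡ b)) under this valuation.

¬a = 1 − 0.956 = 0.044
¬¬a = 1 − 0.044 = 0.956
¬b = 1 − 0.446 = 0.554
b ≡ ¬b = 1 − |0.446 − 0.554| = 1 − 0.108 = 0.892
¬¬a ⇒ (b ≡ ¬b) = min(1, 1 − 0.956 + 0.892) = min(1, 0.936) = 0.936
a ≡ (¬¬a ⇒ (b ≡ ¬b)) = 1 − |0.956 − 0.936| = 1 − 0.020 = 0.980
a ≡ b = 1 − |0.956 − 0.446| = 1 − 0.510 = 0.490
(a ≡ (¬¬a ⇒ (b ≡ ¬b))) ⇒ (a ≡ b) = min(1, 1 − 0.980 + 0.490) = min(1, 0.510) = 0.510
¬((a ≡ (¬¬a ⇒ (b ≡ ¬b))) ⇒ (a ≡ b)) = 1 − 0.510 = 0.490

0.490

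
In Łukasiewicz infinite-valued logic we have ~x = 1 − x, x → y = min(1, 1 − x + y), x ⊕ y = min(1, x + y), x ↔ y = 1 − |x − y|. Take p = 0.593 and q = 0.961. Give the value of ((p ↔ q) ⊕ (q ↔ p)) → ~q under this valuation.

p ↔ q = 1 − |0.593 − 0.961| = 1 − 0.368 = 0.632
q ↔ p = 1 − |0.961 − 0.593| = 1 − 0.368 = 0.632
(p ↔ q) ⊕ (q ↔ p) = min(1, 0.632 + 0.632) = min(1, 1.264) = 1.000
~q = 1 − 0.961 = 0.039
((p ↔ q) ⊕ (q ↔ p)) → ~q = min(1, 1 − 1.000 + 0.039) = min(1, 0.039) = 0.039

0.039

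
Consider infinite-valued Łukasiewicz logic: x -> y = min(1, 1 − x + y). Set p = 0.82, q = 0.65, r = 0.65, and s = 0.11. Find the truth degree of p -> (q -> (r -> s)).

0.99

r -> s = min(1, 1 − 0.65 + 0.11) = min(1, 0.46) = 0.46
q -> (r -> s) = min(1, 1 − 0.65 + 0.46) = min(1, 0.81) = 0.81
p -> (q -> (r -> s)) = min(1, 1 − 0.82 + 0.81) = min(1, 0.99) = 0.99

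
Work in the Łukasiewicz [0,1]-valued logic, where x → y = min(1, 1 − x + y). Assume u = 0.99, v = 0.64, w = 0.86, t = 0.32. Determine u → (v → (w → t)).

0.83

w → t = min(1, 1 − 0.86 + 0.32) = min(1, 0.46) = 0.46
v → (w → t) = min(1, 1 − 0.64 + 0.46) = min(1, 0.82) = 0.82
u → (v → (w → t)) = min(1, 1 − 0.99 + 0.82) = min(1, 0.83) = 0.83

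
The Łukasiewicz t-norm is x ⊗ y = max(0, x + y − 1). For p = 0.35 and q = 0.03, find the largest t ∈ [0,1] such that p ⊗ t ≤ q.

The residuum of the Łukasiewicz t-norm gives the supremum: min(1, 1 − 0.35 + 0.03).
1 − 0.35 + 0.03 = 0.68, so t = min(1, 0.68) = 0.68.
Check: 0.35 ⊗ 0.68 = max(0, 0.03) = 0.03 ≤ 0.03.

0.68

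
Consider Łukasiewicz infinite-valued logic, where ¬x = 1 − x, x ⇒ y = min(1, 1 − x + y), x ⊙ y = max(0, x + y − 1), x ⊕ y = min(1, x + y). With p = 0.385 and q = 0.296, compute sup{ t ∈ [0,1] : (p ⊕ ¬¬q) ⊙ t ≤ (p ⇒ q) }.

1.000

¬q = 1 − 0.296 = 0.704
¬¬q = 1 − 0.704 = 0.296
p ⊕ ¬¬q = min(1, 0.385 + 0.296) = min(1, 0.681) = 0.681
So the left factor is p ⊕ ¬¬q = 0.681.
p ⇒ q = min(1, 1 − 0.385 + 0.296) = min(1, 0.911) = 0.911
So the right-hand bound is p ⇒ q = 0.911.
The residuum of the Łukasiewicz t-norm gives the supremum: min(1, 1 − 0.681 + 0.911).
1 − 0.681 + 0.911 = 1.230, so t = min(1, 1.230) = 1.000.
Check: 0.681 ⊙ 1.000 = max(0, 0.681) = 0.681 ≤ 0.911.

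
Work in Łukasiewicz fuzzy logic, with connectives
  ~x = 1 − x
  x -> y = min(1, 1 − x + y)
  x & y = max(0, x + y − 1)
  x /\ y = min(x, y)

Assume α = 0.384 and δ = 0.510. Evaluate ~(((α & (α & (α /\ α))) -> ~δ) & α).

0.616

α /\ α = min(0.384, 0.384) = 0.384
α & (α /\ α) = max(0, 0.384 + 0.384 − 1) = max(0, -0.232) = 0.000
α & (α & (α /\ α)) = max(0, 0.384 + 0.000 − 1) = max(0, -0.616) = 0.000
~δ = 1 − 0.510 = 0.490
(α & (α & (α /\ α))) -> ~δ = min(1, 1 − 0.000 + 0.490) = min(1, 1.490) = 1.000
((α & (α & (α /\ α))) -> ~δ) & α = max(0, 1.000 + 0.384 − 1) = max(0, 0.384) = 0.384
~(((α & (α & (α /\ α))) -> ~δ) & α) = 1 − 0.384 = 0.616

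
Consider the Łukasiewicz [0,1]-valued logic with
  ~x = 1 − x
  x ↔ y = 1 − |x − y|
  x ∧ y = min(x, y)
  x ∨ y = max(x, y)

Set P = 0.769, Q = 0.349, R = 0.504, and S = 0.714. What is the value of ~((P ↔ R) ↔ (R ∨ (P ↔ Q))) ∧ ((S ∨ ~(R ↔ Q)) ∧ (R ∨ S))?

P ↔ R = 1 − |0.769 − 0.504| = 1 − 0.265 = 0.735
P ↔ Q = 1 − |0.769 − 0.349| = 1 − 0.420 = 0.580
R ∨ (P ↔ Q) = max(0.504, 0.580) = 0.580
(P ↔ R) ↔ (R ∨ (P ↔ Q)) = 1 − |0.735 − 0.580| = 1 − 0.155 = 0.845
~((P ↔ R) ↔ (R ∨ (P ↔ Q))) = 1 − 0.845 = 0.155
R ↔ Q = 1 − |0.504 − 0.349| = 1 − 0.155 = 0.845
~(R ↔ Q) = 1 − 0.845 = 0.155
S ∨ ~(R ↔ Q) = max(0.714, 0.155) = 0.714
R ∨ S = max(0.504, 0.714) = 0.714
(S ∨ ~(R ↔ Q)) ∧ (R ∨ S) = min(0.714, 0.714) = 0.714
~((P ↔ R) ↔ (R ∨ (P ↔ Q))) ∧ ((S ∨ ~(R ↔ Q)) ∧ (R ∨ S)) = min(0.155, 0.714) = 0.155

0.155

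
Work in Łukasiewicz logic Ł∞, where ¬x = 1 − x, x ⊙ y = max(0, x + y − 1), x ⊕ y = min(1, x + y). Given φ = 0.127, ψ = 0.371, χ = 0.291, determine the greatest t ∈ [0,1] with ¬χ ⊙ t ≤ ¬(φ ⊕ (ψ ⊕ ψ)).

¬χ = 1 − 0.291 = 0.709
So the left factor is ¬χ = 0.709.
ψ ⊕ ψ = min(1, 0.371 + 0.371) = min(1, 0.742) = 0.742
φ ⊕ (ψ ⊕ ψ) = min(1, 0.127 + 0.742) = min(1, 0.869) = 0.869
¬(φ ⊕ (ψ ⊕ ψ)) = 1 − 0.869 = 0.131
So the right-hand bound is ¬(φ ⊕ (ψ ⊕ ψ)) = 0.131.
The residuum of the Łukasiewicz t-norm gives the supremum: min(1, 1 − 0.709 + 0.131).
1 − 0.709 + 0.131 = 0.422, so t = min(1, 0.422) = 0.422.
Check: 0.709 ⊙ 0.422 = max(0, 0.131) = 0.131 ≤ 0.131.

0.422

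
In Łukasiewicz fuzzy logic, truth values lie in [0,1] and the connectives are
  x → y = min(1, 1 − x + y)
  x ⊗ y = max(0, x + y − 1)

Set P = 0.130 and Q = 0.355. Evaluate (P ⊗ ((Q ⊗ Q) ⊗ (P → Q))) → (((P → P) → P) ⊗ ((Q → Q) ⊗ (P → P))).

Q ⊗ Q = max(0, 0.355 + 0.355 − 1) = max(0, -0.290) = 0.000
P → Q = min(1, 1 − 0.130 + 0.355) = min(1, 1.225) = 1.000
(Q ⊗ Q) ⊗ (P → Q) = max(0, 0.000 + 1.000 − 1) = max(0, 0.000) = 0.000
P ⊗ ((Q ⊗ Q) ⊗ (P → Q)) = max(0, 0.130 + 0.000 − 1) = max(0, -0.870) = 0.000
P → P = min(1, 1 − 0.130 + 0.130) = min(1, 1.000) = 1.000
(P → P) → P = min(1, 1 − 1.000 + 0.130) = min(1, 0.130) = 0.130
Q → Q = min(1, 1 − 0.355 + 0.355) = min(1, 1.000) = 1.000
(Q → Q) ⊗ (P → P) = max(0, 1.000 + 1.000 − 1) = max(0, 1.000) = 1.000
((P → P) → P) ⊗ ((Q → Q) ⊗ (P → P)) = max(0, 0.130 + 1.000 − 1) = max(0, 0.130) = 0.130
(P ⊗ ((Q ⊗ Q) ⊗ (P → Q))) → (((P → P) → P) ⊗ ((Q → Q) ⊗ (P → P))) = min(1, 1 − 0.000 + 0.130) = min(1, 1.130) = 1.000

1.000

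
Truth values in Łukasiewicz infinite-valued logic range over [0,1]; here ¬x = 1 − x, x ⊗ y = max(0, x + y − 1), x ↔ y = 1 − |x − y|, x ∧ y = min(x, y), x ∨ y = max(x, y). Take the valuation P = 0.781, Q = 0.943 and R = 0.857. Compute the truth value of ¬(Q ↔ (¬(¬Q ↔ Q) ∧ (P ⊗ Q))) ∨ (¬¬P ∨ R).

0.857

¬Q = 1 − 0.943 = 0.057
¬Q ↔ Q = 1 − |0.057 − 0.943| = 1 − 0.886 = 0.114
¬(¬Q ↔ Q) = 1 − 0.114 = 0.886
P ⊗ Q = max(0, 0.781 + 0.943 − 1) = max(0, 0.724) = 0.724
¬(¬Q ↔ Q) ∧ (P ⊗ Q) = min(0.886, 0.724) = 0.724
Q ↔ (¬(¬Q ↔ Q) ∧ (P ⊗ Q)) = 1 − |0.943 − 0.724| = 1 − 0.219 = 0.781
¬(Q ↔ (¬(¬Q ↔ Q) ∧ (P ⊗ Q))) = 1 − 0.781 = 0.219
¬P = 1 − 0.781 = 0.219
¬¬P = 1 − 0.219 = 0.781
¬¬P ∨ R = max(0.781, 0.857) = 0.857
¬(Q ↔ (¬(¬Q ↔ Q) ∧ (P ⊗ Q))) ∨ (¬¬P ∨ R) = max(0.219, 0.857) = 0.857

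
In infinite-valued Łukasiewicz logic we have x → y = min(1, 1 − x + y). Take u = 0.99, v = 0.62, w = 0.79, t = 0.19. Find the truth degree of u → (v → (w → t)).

w → t = min(1, 1 − 0.79 + 0.19) = min(1, 0.40) = 0.40
v → (w → t) = min(1, 1 − 0.62 + 0.40) = min(1, 0.78) = 0.78
u → (v → (w → t)) = min(1, 1 − 0.99 + 0.78) = min(1, 0.79) = 0.79

0.79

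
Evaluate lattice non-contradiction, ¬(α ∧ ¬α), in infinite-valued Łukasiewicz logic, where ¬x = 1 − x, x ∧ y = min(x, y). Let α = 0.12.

0.88

¬α = 1 − 0.12 = 0.88
α ∧ ¬α = min(0.12, 0.88) = 0.12
¬(α ∧ ¬α) = 1 − 0.12 = 0.88
(The value 0.88 < 1 shows this instance is not satisfied; not a Ł∞-tautology — its value is 1 − min(a, 1−a).)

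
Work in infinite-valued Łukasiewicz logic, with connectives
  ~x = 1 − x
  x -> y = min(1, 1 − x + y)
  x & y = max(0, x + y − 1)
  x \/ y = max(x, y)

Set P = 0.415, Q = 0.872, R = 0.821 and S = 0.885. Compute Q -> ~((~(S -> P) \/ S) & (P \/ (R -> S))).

S -> P = min(1, 1 − 0.885 + 0.415) = min(1, 0.530) = 0.530
~(S -> P) = 1 − 0.530 = 0.470
~(S -> P) \/ S = max(0.470, 0.885) = 0.885
R -> S = min(1, 1 − 0.821 + 0.885) = min(1, 1.064) = 1.000
P \/ (R -> S) = max(0.415, 1.000) = 1.000
(~(S -> P) \/ S) & (P \/ (R -> S)) = max(0, 0.885 + 1.000 − 1) = max(0, 0.885) = 0.885
~((~(S -> P) \/ S) & (P \/ (R -> S))) = 1 − 0.885 = 0.115
Q -> ~((~(S -> P) \/ S) & (P \/ (R -> S))) = min(1, 1 − 0.872 + 0.115) = min(1, 0.243) = 0.243

0.243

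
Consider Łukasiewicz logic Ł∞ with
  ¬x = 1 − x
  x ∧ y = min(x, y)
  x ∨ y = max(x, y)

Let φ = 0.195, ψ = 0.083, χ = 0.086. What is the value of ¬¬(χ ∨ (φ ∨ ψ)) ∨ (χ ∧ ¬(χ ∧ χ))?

φ ∨ ψ = max(0.195, 0.083) = 0.195
χ ∨ (φ ∨ ψ) = max(0.086, 0.195) = 0.195
¬(χ ∨ (φ ∨ ψ)) = 1 − 0.195 = 0.805
¬¬(χ ∨ (φ ∨ ψ)) = 1 − 0.805 = 0.195
χ ∧ χ = min(0.086, 0.086) = 0.086
¬(χ ∧ χ) = 1 − 0.086 = 0.914
χ ∧ ¬(χ ∧ χ) = min(0.086, 0.914) = 0.086
¬¬(χ ∨ (φ ∨ ψ)) ∨ (χ ∧ ¬(χ ∧ χ)) = max(0.195, 0.086) = 0.195

0.195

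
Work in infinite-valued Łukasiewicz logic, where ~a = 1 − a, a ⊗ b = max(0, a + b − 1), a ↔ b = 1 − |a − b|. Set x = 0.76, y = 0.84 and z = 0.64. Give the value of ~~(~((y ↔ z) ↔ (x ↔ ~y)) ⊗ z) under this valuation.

0.04

y ↔ z = 1 − |0.84 − 0.64| = 1 − 0.20 = 0.80
~y = 1 − 0.84 = 0.16
x ↔ ~y = 1 − |0.76 − 0.16| = 1 − 0.60 = 0.40
(y ↔ z) ↔ (x ↔ ~y) = 1 − |0.80 − 0.40| = 1 − 0.40 = 0.60
~((y ↔ z) ↔ (x ↔ ~y)) = 1 − 0.60 = 0.40
~((y ↔ z) ↔ (x ↔ ~y)) ⊗ z = max(0, 0.40 + 0.64 − 1) = max(0, 0.04) = 0.04
~(~((y ↔ z) ↔ (x ↔ ~y)) ⊗ z) = 1 − 0.04 = 0.96
~~(~((y ↔ z) ↔ (x ↔ ~y)) ⊗ z) = 1 − 0.96 = 0.04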